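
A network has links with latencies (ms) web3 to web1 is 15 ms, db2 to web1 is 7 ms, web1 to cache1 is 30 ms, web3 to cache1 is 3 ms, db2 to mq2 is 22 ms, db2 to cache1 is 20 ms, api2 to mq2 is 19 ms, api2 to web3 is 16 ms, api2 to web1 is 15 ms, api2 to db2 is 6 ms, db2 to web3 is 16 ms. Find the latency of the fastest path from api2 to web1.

Checking several routes:
api2-db2-web1: 6 + 7 = 13
api2-web1: 15
api2-web3-web1: 16 + 15 = 31
Best route has total 13 ms.

13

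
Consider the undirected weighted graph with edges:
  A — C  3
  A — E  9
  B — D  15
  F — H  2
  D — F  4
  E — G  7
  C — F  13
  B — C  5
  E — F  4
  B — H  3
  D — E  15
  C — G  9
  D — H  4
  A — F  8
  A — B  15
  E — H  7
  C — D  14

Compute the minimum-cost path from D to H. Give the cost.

4

Comparing a few candidate routes:
D-H: 4
D-F-E-H: 4 + 4 + 7 = 15
D-F-H: 4 + 2 = 6
Best route has total 4.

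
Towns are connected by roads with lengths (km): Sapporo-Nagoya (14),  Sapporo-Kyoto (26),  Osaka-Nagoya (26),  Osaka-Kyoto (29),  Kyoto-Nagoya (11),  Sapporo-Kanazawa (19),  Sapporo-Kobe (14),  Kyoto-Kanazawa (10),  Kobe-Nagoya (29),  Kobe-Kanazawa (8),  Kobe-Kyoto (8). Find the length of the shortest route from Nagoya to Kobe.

Comparing a few candidate routes:
Nagoya → Sapporo → Kobe: 14 + 14 = 28
Nagoya → Kyoto → Kobe: 11 + 8 = 19
Nagoya → Kobe: 29
The minimum is 19 km.

19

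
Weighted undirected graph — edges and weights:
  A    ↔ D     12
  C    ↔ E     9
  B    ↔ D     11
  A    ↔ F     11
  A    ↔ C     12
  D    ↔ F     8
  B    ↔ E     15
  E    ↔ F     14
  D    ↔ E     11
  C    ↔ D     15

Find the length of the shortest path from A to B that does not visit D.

Paths from A to B avoiding D:
A-F-E-B: 11 + 14 + 15 = 40
A-C-E-B: 12 + 9 + 15 = 36
Best route has total 36.

36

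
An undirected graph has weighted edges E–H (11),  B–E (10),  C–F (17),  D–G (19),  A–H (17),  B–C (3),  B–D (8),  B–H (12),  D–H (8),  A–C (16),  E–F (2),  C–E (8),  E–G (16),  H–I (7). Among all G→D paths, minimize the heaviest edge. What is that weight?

A few of the G→D routes:
G -> E -> B -> D: max(16, 10, 8) = 16
G -> E -> H -> D: max(16, 11, 8) = 16
G -> E -> B -> H -> D: max(16, 10, 12, 8) = 16
Smallest bottleneck: 16.

16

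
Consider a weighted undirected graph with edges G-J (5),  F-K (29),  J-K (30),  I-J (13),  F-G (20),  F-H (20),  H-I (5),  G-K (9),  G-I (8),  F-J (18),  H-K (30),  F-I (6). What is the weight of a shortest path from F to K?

Comparing a few candidate routes:
F→J→G→K: 18 + 5 + 9 = 32
F→I→G→K: 6 + 8 + 9 = 23
F→G→K: 20 + 9 = 29
F→K: 29
Best route has total 23.

23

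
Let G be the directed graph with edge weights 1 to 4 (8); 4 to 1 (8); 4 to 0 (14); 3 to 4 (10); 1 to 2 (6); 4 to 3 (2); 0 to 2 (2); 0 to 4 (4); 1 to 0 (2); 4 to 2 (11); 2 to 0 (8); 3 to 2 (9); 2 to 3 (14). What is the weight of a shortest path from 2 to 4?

12

Paths from 2 to 4:
2 - 3 - 4: 14 + 10 = 24
2 - 0 - 4: 8 + 4 = 12
Shortest: 12.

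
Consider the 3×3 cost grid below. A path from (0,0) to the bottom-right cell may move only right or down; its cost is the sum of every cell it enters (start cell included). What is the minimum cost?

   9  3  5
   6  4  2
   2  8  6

24

Path (0,0) (0,1) (1,1) (1,2) (2,2): 9 + 3 + 4 + 2 + 6 = 24.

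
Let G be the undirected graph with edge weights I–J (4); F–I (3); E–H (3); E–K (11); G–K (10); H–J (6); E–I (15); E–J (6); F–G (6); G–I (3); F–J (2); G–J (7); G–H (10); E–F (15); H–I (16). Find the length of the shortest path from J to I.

4

Comparing a few candidate routes:
J -> G -> F -> I: 7 + 6 + 3 = 16
J -> F -> G -> I: 2 + 6 + 3 = 11
J -> G -> I: 7 + 3 = 10
J -> F -> I: 2 + 3 = 5
J -> I: 4
The minimum is 4.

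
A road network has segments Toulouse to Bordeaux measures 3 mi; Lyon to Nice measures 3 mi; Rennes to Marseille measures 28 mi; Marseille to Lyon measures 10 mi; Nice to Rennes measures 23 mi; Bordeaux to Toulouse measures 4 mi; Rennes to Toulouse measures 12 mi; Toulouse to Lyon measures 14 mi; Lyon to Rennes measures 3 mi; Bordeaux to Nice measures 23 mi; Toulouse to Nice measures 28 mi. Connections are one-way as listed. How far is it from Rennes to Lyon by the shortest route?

26

Paths from Rennes to Lyon:
Rennes → Toulouse → Lyon: 12 + 14 = 26
Rennes → Marseille → Lyon: 28 + 10 = 38
The minimum is 26 mi.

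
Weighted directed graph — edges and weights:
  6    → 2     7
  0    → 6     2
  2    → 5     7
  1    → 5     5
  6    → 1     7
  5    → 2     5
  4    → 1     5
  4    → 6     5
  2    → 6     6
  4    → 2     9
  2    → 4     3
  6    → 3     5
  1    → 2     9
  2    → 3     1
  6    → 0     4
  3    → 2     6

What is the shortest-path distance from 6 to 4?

10

Candidate routes:
6→1→2→4: 7 + 9 + 3 = 19
6→3→2→4: 5 + 6 + 3 = 14
6→1→5→2→4: 7 + 5 + 5 + 3 = 20
6→2→4: 7 + 3 = 10
Best route has total 10.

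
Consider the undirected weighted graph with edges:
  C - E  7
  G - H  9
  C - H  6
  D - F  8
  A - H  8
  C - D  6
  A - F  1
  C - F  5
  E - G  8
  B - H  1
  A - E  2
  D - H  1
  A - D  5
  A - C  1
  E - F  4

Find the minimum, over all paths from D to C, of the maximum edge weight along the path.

Some routes from D to C:
D→A→F→C: max(5, 1, 5) = 5
D→A→E→F→C: max(5, 2, 4, 5) = 5
D→A→C: max(5, 1) = 5
D→H→C: max(1, 6) = 6
D→C: max(6) = 6
Smallest bottleneck: 5.

5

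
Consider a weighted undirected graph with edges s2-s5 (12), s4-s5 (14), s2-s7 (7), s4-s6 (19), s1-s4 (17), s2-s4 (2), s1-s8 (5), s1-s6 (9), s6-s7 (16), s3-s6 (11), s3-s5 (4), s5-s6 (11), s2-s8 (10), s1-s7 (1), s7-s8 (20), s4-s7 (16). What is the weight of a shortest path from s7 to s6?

Checking several routes:
s7 - s2 - s4 - s6: 7 + 2 + 19 = 28
s7 - s2 - s5 - s6: 7 + 12 + 11 = 30
s7 - s2 - s8 - s1 - s6: 7 + 10 + 5 + 9 = 31
s7 - s1 - s6: 1 + 9 = 10
s7 - s6: 16
The minimum is 10.

10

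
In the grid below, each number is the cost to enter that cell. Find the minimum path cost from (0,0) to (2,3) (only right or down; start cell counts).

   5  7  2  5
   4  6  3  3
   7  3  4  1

Best path: [0,0] [0,1] [0,2] [1,2] [1,3] [2,3]
Cost: 5 + 7 + 2 + 3 + 3 + 1 = 21
For comparison, the top-then-right route costs 23.

21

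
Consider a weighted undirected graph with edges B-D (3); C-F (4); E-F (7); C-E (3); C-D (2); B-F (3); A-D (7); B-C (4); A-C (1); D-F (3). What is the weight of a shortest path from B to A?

Some routes from B to A:
B - D - C - A: 3 + 2 + 1 = 6
B - C - A: 4 + 1 = 5
B - F - C - A: 3 + 4 + 1 = 8
Shortest: 5.

5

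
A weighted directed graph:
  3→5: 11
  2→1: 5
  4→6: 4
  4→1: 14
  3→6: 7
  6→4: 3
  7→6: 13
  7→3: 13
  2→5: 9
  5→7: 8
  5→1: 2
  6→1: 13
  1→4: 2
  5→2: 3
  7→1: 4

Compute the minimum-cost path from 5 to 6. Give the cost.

8

Checking several routes:
5→7→1→4→6: 8 + 4 + 2 + 4 = 18
5→1→4→6: 2 + 2 + 4 = 8
5→2→1→4→6: 3 + 5 + 2 + 4 = 14
The minimum is 8.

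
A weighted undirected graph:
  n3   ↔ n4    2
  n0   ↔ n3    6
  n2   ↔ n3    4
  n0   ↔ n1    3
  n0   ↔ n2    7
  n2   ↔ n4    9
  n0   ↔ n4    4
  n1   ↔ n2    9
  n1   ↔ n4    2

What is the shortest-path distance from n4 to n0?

4

Checking several routes:
n4→n3→n2→n1→n0: 2 + 4 + 9 + 3 = 18
n4→n0: 4
n4→n1→n0: 2 + 3 = 5
n4→n3→n2→n0: 2 + 4 + 7 = 13
n4→n3→n0: 2 + 6 = 8
n4→n2→n0: 9 + 7 = 16
The minimum is 4.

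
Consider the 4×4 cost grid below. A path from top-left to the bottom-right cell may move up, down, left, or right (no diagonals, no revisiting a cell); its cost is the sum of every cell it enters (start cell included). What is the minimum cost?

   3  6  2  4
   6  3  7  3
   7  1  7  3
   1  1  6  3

Cheapest: [0,0] → [0,1] → [1,1] → [2,1] → [3,1] → [3,2] → [3,3]
  3 + 6 + 3 + 1 + 1 + 6 + 3 = 23

23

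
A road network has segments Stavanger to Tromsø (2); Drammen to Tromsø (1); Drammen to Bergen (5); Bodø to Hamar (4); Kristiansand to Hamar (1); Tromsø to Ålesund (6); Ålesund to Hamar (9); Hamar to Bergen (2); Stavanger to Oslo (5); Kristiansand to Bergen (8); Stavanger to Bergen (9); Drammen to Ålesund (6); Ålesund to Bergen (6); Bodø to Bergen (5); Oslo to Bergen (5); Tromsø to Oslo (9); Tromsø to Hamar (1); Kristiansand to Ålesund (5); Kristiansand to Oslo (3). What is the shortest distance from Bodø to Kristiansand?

5

Checking several routes:
Bodø → Bergen → Oslo → Kristiansand: 5 + 5 + 3 = 13
Bodø → Bergen → Hamar → Kristiansand: 5 + 2 + 1 = 8
Bodø → Bergen → Drammen → Tromsø → Hamar → Kristiansand: 5 + 5 + 1 + 1 + 1 = 13
Bodø → Hamar → Kristiansand: 4 + 1 = 5
Shortest: 5 mi.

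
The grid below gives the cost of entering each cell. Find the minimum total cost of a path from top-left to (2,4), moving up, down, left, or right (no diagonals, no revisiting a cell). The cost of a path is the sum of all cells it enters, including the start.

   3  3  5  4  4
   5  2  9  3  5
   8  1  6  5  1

Take (0,0) → (0,1) → (1,1) → (2,1) → (2,2) → (2,3) → (2,4) for a total of 3 + 3 + 2 + 1 + 6 + 5 + 1 = 21.

21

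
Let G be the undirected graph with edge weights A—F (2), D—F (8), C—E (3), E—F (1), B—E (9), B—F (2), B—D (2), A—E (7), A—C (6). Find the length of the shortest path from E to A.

A few of the E→A routes:
E -> B -> F -> A: 9 + 2 + 2 = 13
E -> A: 7
E -> C -> A: 3 + 6 = 9
E -> F -> A: 1 + 2 = 3
Shortest: 3.

3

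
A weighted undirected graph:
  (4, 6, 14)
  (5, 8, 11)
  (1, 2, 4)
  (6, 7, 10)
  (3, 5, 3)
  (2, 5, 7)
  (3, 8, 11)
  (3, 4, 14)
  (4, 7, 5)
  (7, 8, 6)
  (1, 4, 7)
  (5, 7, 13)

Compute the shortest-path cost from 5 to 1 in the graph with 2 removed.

24

A few of the 5→1 routes:
5-7-4-1: 13 + 5 + 7 = 25
5-8-3-4-1: 11 + 11 + 14 + 7 = 43
5-3-4-1: 3 + 14 + 7 = 24
5-8-7-4-1: 11 + 6 + 5 + 7 = 29
5-3-8-7-4-1: 3 + 11 + 6 + 5 + 7 = 32
The minimum is 24.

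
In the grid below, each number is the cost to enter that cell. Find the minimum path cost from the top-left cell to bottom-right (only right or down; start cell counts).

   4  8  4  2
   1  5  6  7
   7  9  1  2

Take r0c0 r1c0 r1c1 r1c2 r2c2 r2c3 for a total of 4 + 1 + 5 + 6 + 1 + 2 = 19.
For comparison, the top-then-right route costs 27.

19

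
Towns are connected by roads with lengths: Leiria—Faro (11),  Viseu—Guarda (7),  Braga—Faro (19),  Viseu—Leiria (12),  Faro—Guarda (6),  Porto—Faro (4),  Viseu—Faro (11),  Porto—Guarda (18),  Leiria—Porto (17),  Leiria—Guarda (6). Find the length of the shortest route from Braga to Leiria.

30

A few of the Braga→Leiria routes:
Braga - Faro - Viseu - Leiria: 19 + 11 + 12 = 42
Braga - Faro - Guarda - Leiria: 19 + 6 + 6 = 31
Braga - Faro - Leiria: 19 + 11 = 30
Braga - Faro - Viseu - Guarda - Leiria: 19 + 11 + 7 + 6 = 43
Braga - Faro - Porto - Leiria: 19 + 4 + 17 = 40
The minimum is 30.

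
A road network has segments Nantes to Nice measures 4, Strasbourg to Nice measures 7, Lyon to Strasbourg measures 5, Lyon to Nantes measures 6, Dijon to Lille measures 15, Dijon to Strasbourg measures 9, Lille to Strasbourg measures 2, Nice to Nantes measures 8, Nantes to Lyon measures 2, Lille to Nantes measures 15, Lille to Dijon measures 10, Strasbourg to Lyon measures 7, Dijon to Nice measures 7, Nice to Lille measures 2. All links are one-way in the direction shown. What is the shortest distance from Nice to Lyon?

10

Candidate routes:
Nice-Nantes-Lyon: 8 + 2 = 10
Nice-Lille-Nantes-Lyon: 2 + 15 + 2 = 19
Nice-Lille-Dijon-Strasbourg-Lyon: 2 + 10 + 9 + 7 = 28
Nice-Lille-Strasbourg-Lyon: 2 + 2 + 7 = 11
Shortest: 10.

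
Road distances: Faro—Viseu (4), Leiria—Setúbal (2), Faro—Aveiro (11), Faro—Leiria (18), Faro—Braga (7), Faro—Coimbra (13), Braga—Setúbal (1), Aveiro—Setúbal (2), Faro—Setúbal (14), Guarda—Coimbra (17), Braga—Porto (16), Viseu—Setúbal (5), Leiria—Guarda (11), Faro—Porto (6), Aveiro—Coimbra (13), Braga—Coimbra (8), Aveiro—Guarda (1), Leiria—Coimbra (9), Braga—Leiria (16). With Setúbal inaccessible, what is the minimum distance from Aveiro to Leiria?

12

Checking several routes:
Aveiro -> Faro -> Leiria: 11 + 18 = 29
Aveiro -> Guarda -> Coimbra -> Leiria: 1 + 17 + 9 = 27
Aveiro -> Guarda -> Leiria: 1 + 11 = 12
Aveiro -> Faro -> Coimbra -> Leiria: 11 + 13 + 9 = 33
Aveiro -> Coimbra -> Leiria: 13 + 9 = 22
Aveiro -> Faro -> Braga -> Leiria: 11 + 7 + 16 = 34
Best route has total 12.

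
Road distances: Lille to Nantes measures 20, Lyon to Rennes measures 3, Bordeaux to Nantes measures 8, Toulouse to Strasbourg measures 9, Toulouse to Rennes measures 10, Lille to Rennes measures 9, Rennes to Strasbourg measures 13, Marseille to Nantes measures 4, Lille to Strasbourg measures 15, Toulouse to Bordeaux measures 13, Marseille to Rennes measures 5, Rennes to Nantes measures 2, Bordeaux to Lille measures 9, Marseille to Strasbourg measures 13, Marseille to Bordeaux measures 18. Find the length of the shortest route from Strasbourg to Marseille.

13

Checking several routes:
Strasbourg -> Marseille: 13
Strasbourg -> Rennes -> Marseille: 13 + 5 = 18
Strasbourg -> Rennes -> Nantes -> Marseille: 13 + 2 + 4 = 19
Shortest: 13.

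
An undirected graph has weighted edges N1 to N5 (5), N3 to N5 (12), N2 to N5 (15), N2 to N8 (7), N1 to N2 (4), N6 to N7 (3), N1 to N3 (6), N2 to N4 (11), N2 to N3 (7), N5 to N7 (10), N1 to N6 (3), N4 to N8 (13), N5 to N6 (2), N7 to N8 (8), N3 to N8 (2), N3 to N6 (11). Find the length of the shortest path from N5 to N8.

Some routes from N5 to N8:
N5-N3-N8: 12 + 2 = 14
N5-N6-N7-N8: 2 + 3 + 8 = 13
N5-N6-N1-N3-N8: 2 + 3 + 6 + 2 = 13
N5-N6-N3-N8: 2 + 11 + 2 = 15
N5-N1-N3-N8: 5 + 6 + 2 = 13
The minimum is 13.

13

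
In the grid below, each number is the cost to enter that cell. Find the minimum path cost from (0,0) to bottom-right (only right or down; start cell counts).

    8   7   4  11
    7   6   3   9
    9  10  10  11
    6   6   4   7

Cheapest: r0c0→r0c1→r0c2→r1c2→r2c2→r3c2→r3c3
  8 + 7 + 4 + 3 + 10 + 4 + 7 = 43
For comparison, the top-then-right route costs 57.

43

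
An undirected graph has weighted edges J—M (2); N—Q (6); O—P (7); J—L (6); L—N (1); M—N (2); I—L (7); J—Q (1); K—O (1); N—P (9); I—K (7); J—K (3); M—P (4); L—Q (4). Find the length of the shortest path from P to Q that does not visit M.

A few of the P→Q routes:
P - N - L - Q: 9 + 1 + 4 = 14
P - O - K - J - L - N - Q: 7 + 1 + 3 + 6 + 1 + 6 = 24
P - N - Q: 9 + 6 = 15
P - O - K - J - Q: 7 + 1 + 3 + 1 = 12
P - O - K - J - L - Q: 7 + 1 + 3 + 6 + 4 = 21
P - N - L - J - Q: 9 + 1 + 6 + 1 = 17
The minimum is 12.

12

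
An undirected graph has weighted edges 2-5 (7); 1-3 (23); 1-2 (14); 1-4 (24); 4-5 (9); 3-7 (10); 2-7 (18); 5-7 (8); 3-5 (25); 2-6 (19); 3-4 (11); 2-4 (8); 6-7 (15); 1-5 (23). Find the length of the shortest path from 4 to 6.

Comparing a few candidate routes:
4-5-2-6: 9 + 7 + 19 = 35
4-3-7-6: 11 + 10 + 15 = 36
4-5-7-6: 9 + 8 + 15 = 32
4-2-6: 8 + 19 = 27
Shortest: 27.

27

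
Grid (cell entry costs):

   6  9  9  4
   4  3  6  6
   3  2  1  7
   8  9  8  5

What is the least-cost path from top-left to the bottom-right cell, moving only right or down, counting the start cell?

28

Best path: (0,0) → (1,0) → (1,1) → (2,1) → (2,2) → (2,3) → (3,3)
Cost: 6 + 4 + 3 + 2 + 1 + 7 + 5 = 28
(Top row then right column would cost 46.)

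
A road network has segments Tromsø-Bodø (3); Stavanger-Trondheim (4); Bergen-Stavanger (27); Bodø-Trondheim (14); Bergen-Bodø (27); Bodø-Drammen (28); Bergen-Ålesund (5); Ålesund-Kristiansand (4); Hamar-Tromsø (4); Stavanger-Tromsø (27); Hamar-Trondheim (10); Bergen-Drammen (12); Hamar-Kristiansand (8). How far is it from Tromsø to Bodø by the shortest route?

3

Checking several routes:
Tromsø → Bodø: 3
Tromsø → Stavanger → Trondheim → Bodø: 27 + 4 + 14 = 45
Tromsø → Hamar → Trondheim → Bodø: 4 + 10 + 14 = 28
Shortest: 3.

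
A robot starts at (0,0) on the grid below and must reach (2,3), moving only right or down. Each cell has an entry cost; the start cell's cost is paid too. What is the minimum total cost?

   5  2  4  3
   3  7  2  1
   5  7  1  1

Take [0,0] -> [0,1] -> [0,2] -> [1,2] -> [1,3] -> [2,3] for a total of 5 + 2 + 4 + 2 + 1 + 1 = 15.

15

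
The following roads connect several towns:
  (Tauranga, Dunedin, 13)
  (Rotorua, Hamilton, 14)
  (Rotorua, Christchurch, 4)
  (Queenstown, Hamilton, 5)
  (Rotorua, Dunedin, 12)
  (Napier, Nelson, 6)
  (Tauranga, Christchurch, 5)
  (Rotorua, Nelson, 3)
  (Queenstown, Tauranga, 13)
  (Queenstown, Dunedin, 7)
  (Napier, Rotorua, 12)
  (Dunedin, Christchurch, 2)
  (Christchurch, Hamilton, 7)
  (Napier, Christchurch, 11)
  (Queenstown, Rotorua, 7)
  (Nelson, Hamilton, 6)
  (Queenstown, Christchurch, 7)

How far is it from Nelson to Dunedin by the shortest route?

Comparing a few candidate routes:
Nelson-Hamilton-Christchurch-Dunedin: 6 + 7 + 2 = 15
Nelson-Rotorua-Christchurch-Dunedin: 3 + 4 + 2 = 9
Nelson-Rotorua-Dunedin: 3 + 12 = 15
Best route has total 9.

9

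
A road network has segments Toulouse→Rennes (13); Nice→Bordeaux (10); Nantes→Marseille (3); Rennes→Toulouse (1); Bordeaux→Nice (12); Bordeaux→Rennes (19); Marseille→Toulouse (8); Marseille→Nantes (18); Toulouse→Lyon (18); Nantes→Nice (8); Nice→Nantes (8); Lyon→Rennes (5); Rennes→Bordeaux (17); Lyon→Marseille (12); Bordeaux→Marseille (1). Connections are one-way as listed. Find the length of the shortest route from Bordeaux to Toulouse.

9

Paths from Bordeaux to Toulouse:
Bordeaux-Nice-Nantes-Marseille-Toulouse: 12 + 8 + 3 + 8 = 31
Bordeaux-Rennes-Toulouse: 19 + 1 = 20
Bordeaux-Marseille-Toulouse: 1 + 8 = 9
Shortest: 9.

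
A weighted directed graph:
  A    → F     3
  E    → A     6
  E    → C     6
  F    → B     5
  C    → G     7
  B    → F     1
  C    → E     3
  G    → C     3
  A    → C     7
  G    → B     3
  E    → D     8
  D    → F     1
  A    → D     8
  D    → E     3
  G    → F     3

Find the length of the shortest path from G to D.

Candidate routes:
G -> C -> E -> D: 3 + 3 + 8 = 14
G -> C -> E -> A -> D: 3 + 3 + 6 + 8 = 20
Best route has total 14.

14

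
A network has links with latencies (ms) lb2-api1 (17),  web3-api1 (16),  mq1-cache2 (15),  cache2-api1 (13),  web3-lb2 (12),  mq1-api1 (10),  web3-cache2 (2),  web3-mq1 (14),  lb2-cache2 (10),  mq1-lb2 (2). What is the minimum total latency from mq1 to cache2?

Comparing a few candidate routes:
mq1 - lb2 - cache2: 2 + 10 = 12
mq1 - cache2: 15
mq1 - lb2 - web3 - cache2: 2 + 12 + 2 = 16
mq1 - api1 - cache2: 10 + 13 = 23
mq1 - web3 - cache2: 14 + 2 = 16
Best route has total 12 ms.

12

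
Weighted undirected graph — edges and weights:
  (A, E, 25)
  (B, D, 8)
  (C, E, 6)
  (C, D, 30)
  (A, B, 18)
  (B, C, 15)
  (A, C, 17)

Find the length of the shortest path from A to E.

23

Paths from A to E:
A -> E: 25
A -> C -> E: 17 + 6 = 23
A -> B -> D -> C -> E: 18 + 8 + 30 + 6 = 62
A -> B -> C -> E: 18 + 15 + 6 = 39
Shortest: 23.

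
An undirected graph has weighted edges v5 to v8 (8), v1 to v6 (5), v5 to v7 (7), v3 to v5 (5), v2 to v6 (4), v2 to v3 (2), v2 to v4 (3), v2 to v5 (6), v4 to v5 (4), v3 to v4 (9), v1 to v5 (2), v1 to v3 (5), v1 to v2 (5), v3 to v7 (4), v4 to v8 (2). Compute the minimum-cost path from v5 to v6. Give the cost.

7

Checking several routes:
v5 → v2 → v6: 6 + 4 = 10
v5 → v1 → v6: 2 + 5 = 7
v5 → v4 → v2 → v6: 4 + 3 + 4 = 11
The minimum is 7.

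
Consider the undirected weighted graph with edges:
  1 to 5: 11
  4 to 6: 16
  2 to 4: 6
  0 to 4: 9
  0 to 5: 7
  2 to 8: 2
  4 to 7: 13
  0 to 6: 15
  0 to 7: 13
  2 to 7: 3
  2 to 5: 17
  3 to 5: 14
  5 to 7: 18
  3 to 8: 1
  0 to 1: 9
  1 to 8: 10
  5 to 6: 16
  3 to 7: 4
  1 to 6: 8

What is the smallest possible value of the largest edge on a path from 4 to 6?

9

Some routes from 4 to 6:
4 -> 2 -> 7 -> 3 -> 8 -> 1 -> 6: max(6, 3, 4, 1, 10, 8) = 10
4 -> 0 -> 1 -> 6: max(9, 9, 8) = 9
4 -> 0 -> 5 -> 1 -> 6: max(9, 7, 11, 8) = 11
4 -> 2 -> 8 -> 1 -> 6: max(6, 2, 10, 8) = 10
4 -> 2 -> 7 -> 0 -> 5 -> 1 -> 6: max(6, 3, 13, 7, 11, 8) = 13
The minimum achievable maximum is 9.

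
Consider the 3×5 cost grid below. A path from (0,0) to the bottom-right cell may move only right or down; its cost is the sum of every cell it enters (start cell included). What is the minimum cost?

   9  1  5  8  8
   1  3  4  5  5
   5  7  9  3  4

Best path: [0,0]→[0,1]→[1,1]→[1,2]→[1,3]→[2,3]→[2,4]
Cost: 9 + 1 + 3 + 4 + 5 + 3 + 4 = 29
For comparison, the top-then-right route costs 40.

29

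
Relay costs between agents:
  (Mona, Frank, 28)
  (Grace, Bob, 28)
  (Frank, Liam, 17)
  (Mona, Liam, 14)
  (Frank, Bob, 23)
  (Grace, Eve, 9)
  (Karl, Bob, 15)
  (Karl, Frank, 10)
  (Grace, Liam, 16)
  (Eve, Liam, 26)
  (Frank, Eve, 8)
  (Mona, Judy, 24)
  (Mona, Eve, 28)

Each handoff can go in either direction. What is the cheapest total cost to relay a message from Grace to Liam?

Comparing a few candidate routes:
Grace → Liam: 16
Grace → Eve → Frank → Mona → Liam: 9 + 8 + 28 + 14 = 59
Grace → Eve → Frank → Liam: 9 + 8 + 17 = 34
Grace → Bob → Frank → Liam: 28 + 23 + 17 = 68
Grace → Eve → Mona → Liam: 9 + 28 + 14 = 51
Grace → Eve → Liam: 9 + 26 = 35
The minimum is 16.

16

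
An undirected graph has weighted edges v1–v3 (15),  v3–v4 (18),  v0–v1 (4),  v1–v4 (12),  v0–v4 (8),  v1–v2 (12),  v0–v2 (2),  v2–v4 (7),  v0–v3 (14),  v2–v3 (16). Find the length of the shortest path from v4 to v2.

A few of the v4→v2 routes:
v4 - v1 - v0 - v2: 12 + 4 + 2 = 18
v4 - v0 - v2: 8 + 2 = 10
v4 - v2: 7
The minimum is 7.

7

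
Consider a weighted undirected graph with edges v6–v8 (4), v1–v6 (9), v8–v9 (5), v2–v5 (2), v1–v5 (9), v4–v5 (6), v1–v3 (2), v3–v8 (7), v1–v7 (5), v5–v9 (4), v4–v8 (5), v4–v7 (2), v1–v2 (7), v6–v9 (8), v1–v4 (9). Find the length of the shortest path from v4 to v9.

10

Checking several routes:
v4 → v7 → v1 → v5 → v9: 2 + 5 + 9 + 4 = 20
v4 → v8 → v6 → v9: 5 + 4 + 8 = 17
v4 → v8 → v9: 5 + 5 = 10
v4 → v7 → v1 → v2 → v5 → v9: 2 + 5 + 7 + 2 + 4 = 20
v4 → v5 → v9: 6 + 4 = 10
Best route has total 10.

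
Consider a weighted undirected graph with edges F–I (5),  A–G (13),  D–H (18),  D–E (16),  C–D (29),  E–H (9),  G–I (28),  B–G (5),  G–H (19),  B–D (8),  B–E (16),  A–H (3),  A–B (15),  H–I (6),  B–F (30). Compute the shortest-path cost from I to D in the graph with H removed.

Checking several routes:
I-G-B-E-D: 28 + 5 + 16 + 16 = 65
I-F-B-D: 5 + 30 + 8 = 43
I-G-B-D: 28 + 5 + 8 = 41
I-G-A-B-D: 28 + 13 + 15 + 8 = 64
The minimum is 41.

41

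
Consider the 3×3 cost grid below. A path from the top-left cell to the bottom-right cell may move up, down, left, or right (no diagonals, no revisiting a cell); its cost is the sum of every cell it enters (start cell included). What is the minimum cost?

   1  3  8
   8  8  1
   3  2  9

Cheapest: [0,0] → [0,1] → [0,2] → [1,2] → [2,2]
  1 + 3 + 8 + 1 + 9 = 22

22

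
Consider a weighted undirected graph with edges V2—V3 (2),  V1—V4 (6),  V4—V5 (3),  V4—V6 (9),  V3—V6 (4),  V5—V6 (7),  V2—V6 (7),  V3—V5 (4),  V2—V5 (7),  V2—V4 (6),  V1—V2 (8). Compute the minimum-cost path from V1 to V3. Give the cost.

A few of the V1→V3 routes:
V1-V2-V5-V3: 8 + 7 + 4 = 19
V1-V4-V5-V3: 6 + 3 + 4 = 13
V1-V2-V6-V3: 8 + 7 + 4 = 19
V1-V4-V5-V2-V3: 6 + 3 + 7 + 2 = 18
V1-V4-V2-V3: 6 + 6 + 2 = 14
V1-V2-V3: 8 + 2 = 10
The minimum is 10.

10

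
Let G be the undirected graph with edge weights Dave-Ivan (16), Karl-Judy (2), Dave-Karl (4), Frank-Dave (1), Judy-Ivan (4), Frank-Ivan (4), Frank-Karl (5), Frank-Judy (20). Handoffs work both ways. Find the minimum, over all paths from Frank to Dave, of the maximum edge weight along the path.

1

Comparing a few candidate routes:
Frank → Karl → Dave: max(5, 4) = 5
Frank → Dave: max(1) = 1
Frank → Ivan → Judy → Karl → Dave: max(4, 4, 2, 4) = 4
Best route has worst link 1.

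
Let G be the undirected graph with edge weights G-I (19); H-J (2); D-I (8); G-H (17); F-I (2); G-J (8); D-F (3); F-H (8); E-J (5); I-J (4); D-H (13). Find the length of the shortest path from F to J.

6

Checking several routes:
F - I - J: 2 + 4 = 6
F - H - J: 8 + 2 = 10
F - D - I - J: 3 + 8 + 4 = 15
F - D - H - J: 3 + 13 + 2 = 18
F - I - D - H - J: 2 + 8 + 13 + 2 = 25
Best route has total 6.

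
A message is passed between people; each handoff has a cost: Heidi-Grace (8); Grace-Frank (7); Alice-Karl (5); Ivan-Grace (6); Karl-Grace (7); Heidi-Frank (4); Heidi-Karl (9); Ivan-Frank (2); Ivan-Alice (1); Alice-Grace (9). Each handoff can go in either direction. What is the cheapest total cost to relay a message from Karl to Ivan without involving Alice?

Some routes from Karl to Ivan avoiding Alice:
Karl -> Heidi -> Frank -> Ivan: 9 + 4 + 2 = 15
Karl -> Grace -> Heidi -> Frank -> Ivan: 7 + 8 + 4 + 2 = 21
Karl -> Grace -> Frank -> Ivan: 7 + 7 + 2 = 16
Karl -> Grace -> Ivan: 7 + 6 = 13
Karl -> Heidi -> Grace -> Ivan: 9 + 8 + 6 = 23
Karl -> Heidi -> Grace -> Frank -> Ivan: 9 + 8 + 7 + 2 = 26
Best route has total 13.

13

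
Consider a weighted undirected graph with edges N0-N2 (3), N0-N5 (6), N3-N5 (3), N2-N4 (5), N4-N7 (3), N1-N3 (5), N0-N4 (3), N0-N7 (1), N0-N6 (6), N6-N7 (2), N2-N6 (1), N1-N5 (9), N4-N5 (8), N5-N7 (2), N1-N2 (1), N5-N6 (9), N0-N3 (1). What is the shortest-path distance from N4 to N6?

A few of the N4→N6 routes:
N4 - N0 - N2 - N6: 3 + 3 + 1 = 7
N4 - N2 - N6: 5 + 1 = 6
N4 - N0 - N7 - N6: 3 + 1 + 2 = 6
N4 - N7 - N6: 3 + 2 = 5
Best route has total 5.

5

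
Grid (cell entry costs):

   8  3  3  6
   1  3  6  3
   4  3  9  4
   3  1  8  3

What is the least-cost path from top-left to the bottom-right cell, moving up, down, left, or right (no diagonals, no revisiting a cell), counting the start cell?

Cheapest: (0,0)→(1,0)→(1,1)→(2,1)→(3,1)→(3,2)→(3,3)
  8 + 1 + 3 + 3 + 1 + 8 + 3 = 27

27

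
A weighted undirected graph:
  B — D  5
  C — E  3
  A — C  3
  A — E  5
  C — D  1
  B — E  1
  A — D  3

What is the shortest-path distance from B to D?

Candidate routes:
B-E-A-C-D: 1 + 5 + 3 + 1 = 10
B-D: 5
B-E-C-A-D: 1 + 3 + 3 + 3 = 10
B-E-A-D: 1 + 5 + 3 = 9
B-E-C-D: 1 + 3 + 1 = 5
Best route has total 5.

5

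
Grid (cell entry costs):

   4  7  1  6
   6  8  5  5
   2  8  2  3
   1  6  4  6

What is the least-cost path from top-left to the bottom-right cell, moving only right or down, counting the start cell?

Take (0,0)→(0,1)→(0,2)→(1,2)→(2,2)→(2,3)→(3,3) for a total of 4 + 7 + 1 + 5 + 2 + 3 + 6 = 28.
(Top row then right column would cost 32.)

28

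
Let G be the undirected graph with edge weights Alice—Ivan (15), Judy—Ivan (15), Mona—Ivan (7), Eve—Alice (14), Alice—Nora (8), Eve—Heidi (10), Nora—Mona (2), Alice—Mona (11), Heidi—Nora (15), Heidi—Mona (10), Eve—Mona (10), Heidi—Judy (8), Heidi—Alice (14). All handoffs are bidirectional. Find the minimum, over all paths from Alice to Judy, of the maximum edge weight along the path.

Some routes from Alice to Judy:
Alice - Mona - Heidi - Judy: max(11, 10, 8) = 11
Alice - Mona - Eve - Heidi - Judy: max(11, 10, 10, 8) = 11
Alice - Nora - Mona - Heidi - Judy: max(8, 2, 10, 8) = 10
Alice - Nora - Mona - Eve - Heidi - Judy: max(8, 2, 10, 10, 8) = 10
The minimum achievable maximum is 10.

10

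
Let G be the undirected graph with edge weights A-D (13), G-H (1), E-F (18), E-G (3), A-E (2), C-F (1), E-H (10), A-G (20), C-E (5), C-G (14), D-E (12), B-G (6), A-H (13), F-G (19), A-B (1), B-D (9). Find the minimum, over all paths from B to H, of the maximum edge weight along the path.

Comparing a few candidate routes:
B→A→E→H: max(1, 2, 10) = 10
B→A→E→G→H: max(1, 2, 3, 1) = 3
B→G→H: max(6, 1) = 6
B→G→E→H: max(6, 3, 10) = 10
Best route has worst link 3.

3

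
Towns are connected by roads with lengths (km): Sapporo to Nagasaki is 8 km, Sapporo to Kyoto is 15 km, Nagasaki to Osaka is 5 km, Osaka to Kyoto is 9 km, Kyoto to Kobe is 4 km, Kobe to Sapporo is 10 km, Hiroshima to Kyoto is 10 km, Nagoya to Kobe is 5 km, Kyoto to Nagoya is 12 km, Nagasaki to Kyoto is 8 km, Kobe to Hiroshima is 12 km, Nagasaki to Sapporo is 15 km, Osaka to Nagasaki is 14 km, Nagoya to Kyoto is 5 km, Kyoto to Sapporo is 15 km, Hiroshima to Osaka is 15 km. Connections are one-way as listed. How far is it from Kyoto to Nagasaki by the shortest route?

22

Paths from Kyoto to Nagasaki:
Kyoto -> Nagoya -> Kobe -> Sapporo -> Nagasaki: 12 + 5 + 10 + 8 = 35
Kyoto -> Kobe -> Hiroshima -> Osaka -> Nagasaki: 4 + 12 + 15 + 14 = 45
Kyoto -> Kobe -> Sapporo -> Nagasaki: 4 + 10 + 8 = 22
Kyoto -> Sapporo -> Nagasaki: 15 + 8 = 23
Kyoto -> Nagoya -> Kobe -> Hiroshima -> Osaka -> Nagasaki: 12 + 5 + 12 + 15 + 14 = 58
Best route has total 22 km.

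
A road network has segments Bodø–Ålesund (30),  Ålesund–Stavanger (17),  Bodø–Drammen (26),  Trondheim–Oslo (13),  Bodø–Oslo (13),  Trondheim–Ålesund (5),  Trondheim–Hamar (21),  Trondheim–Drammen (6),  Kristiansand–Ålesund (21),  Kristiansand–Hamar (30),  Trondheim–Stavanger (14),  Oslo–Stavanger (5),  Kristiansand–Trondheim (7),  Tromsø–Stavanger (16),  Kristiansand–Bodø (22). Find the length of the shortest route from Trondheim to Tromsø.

30

Some routes from Trondheim to Tromsø:
Trondheim -> Kristiansand -> Bodø -> Oslo -> Stavanger -> Tromsø: 7 + 22 + 13 + 5 + 16 = 63
Trondheim -> Oslo -> Stavanger -> Tromsø: 13 + 5 + 16 = 34
Trondheim -> Drammen -> Bodø -> Oslo -> Stavanger -> Tromsø: 6 + 26 + 13 + 5 + 16 = 66
Trondheim -> Ålesund -> Stavanger -> Tromsø: 5 + 17 + 16 = 38
Trondheim -> Kristiansand -> Ålesund -> Stavanger -> Tromsø: 7 + 21 + 17 + 16 = 61
Trondheim -> Stavanger -> Tromsø: 14 + 16 = 30
Best route has total 30.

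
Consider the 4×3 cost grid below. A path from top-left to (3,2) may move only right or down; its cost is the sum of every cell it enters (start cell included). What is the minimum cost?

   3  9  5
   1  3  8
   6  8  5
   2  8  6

Path (0,0) -> (1,0) -> (1,1) -> (1,2) -> (2,2) -> (3,2): 3 + 1 + 3 + 8 + 5 + 6 = 26.
For comparison, the top-then-right route costs 36.

26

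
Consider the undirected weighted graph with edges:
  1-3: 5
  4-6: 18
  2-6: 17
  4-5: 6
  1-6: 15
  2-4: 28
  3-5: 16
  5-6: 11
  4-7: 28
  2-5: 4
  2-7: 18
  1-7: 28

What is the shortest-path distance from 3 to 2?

20

Comparing a few candidate routes:
3 → 1 → 6 → 4 → 5 → 2: 5 + 15 + 18 + 6 + 4 = 48
3 → 5 → 6 → 2: 16 + 11 + 17 = 44
3 → 5 → 4 → 2: 16 + 6 + 28 = 50
3 → 1 → 6 → 5 → 2: 5 + 15 + 11 + 4 = 35
3 → 1 → 6 → 2: 5 + 15 + 17 = 37
3 → 5 → 2: 16 + 4 = 20
Shortest: 20.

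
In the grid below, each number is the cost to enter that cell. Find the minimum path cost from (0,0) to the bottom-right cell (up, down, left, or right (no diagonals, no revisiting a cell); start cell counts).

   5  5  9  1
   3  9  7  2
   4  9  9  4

Take (0,0) (0,1) (0,2) (0,3) (1,3) (2,3) for a total of 5 + 5 + 9 + 1 + 2 + 4 = 26.

26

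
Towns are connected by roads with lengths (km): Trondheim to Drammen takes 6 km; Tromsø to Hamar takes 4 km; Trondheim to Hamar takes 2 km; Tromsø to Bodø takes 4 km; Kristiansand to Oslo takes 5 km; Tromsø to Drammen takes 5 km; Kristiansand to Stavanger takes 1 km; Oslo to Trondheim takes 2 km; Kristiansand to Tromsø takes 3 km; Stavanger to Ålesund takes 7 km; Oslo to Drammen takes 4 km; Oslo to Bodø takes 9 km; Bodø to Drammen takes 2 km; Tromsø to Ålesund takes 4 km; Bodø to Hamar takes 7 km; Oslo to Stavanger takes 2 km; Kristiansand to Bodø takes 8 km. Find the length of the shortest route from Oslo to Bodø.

6

A few of the Oslo→Bodø routes:
Oslo → Stavanger → Kristiansand → Tromsø → Bodø: 2 + 1 + 3 + 4 = 10
Oslo → Bodø: 9
Oslo → Drammen → Bodø: 4 + 2 = 6
Oslo → Stavanger → Kristiansand → Bodø: 2 + 1 + 8 = 11
Oslo → Trondheim → Hamar → Bodø: 2 + 2 + 7 = 11
Oslo → Trondheim → Drammen → Bodø: 2 + 6 + 2 = 10
The minimum is 6 km.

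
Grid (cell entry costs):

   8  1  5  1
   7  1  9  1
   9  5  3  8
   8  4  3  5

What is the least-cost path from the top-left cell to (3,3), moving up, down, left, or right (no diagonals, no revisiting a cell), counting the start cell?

Path (0,0)→(0,1)→(1,1)→(2,1)→(2,2)→(3,2)→(3,3): 8 + 1 + 1 + 5 + 3 + 3 + 5 = 26.

26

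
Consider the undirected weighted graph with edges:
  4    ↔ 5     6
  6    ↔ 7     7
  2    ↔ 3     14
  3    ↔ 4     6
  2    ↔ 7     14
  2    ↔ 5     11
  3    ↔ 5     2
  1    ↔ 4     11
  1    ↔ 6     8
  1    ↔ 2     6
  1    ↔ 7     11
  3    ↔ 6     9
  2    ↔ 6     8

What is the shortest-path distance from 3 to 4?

6

Checking several routes:
3→6→1→4: 9 + 8 + 11 = 28
3→4: 6
3→5→4: 2 + 6 = 8
The minimum is 6.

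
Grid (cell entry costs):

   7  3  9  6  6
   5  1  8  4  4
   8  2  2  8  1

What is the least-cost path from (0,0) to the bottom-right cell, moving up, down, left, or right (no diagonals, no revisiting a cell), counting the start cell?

24

Best path: r0c0 → r0c1 → r1c1 → r2c1 → r2c2 → r2c3 → r2c4
Cost: 7 + 3 + 1 + 2 + 2 + 8 + 1 = 24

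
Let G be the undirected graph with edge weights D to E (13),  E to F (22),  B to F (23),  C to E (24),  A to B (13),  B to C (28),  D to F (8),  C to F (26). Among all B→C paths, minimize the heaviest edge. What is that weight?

24

A few of the B→C routes:
B → F → C: max(23, 26) = 26
B → F → E → C: max(23, 22, 24) = 24
B → F → D → E → C: max(23, 8, 13, 24) = 24
Smallest bottleneck: 24.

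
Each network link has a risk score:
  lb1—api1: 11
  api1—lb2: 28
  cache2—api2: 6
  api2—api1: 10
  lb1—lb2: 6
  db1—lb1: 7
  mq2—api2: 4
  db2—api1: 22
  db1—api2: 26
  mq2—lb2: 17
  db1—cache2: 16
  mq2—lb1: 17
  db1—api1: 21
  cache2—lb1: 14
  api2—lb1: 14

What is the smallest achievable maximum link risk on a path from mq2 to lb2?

A few of the mq2→lb2 routes:
mq2→lb1→lb2: max(17, 6) = 17
mq2→api2→cache2→db1→lb1→lb2: max(4, 6, 16, 7, 6) = 16
mq2→api2→lb1→lb2: max(4, 14, 6) = 14
mq2→api2→api1→lb1→lb2: max(4, 10, 11, 6) = 11
mq2→api2→cache2→lb1→lb2: max(4, 6, 14, 6) = 14
Smallest bottleneck: 11.

11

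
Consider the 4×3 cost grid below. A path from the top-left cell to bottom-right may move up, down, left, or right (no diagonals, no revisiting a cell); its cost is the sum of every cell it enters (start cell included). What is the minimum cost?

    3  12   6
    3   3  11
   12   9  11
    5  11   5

One optimal route is (0,0)→(1,0)→(1,1)→(2,1)→(2,2)→(3,2).
Its cost is 3 + 3 + 3 + 9 + 11 + 5 = 34.

34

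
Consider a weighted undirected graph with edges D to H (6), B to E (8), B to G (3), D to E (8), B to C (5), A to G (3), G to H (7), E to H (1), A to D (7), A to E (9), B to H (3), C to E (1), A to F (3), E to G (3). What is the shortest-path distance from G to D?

10

Checking several routes:
G→A→D: 3 + 7 = 10
G→H→D: 7 + 6 = 13
G→B→H→D: 3 + 3 + 6 = 12
G→E→H→D: 3 + 1 + 6 = 10
G→E→D: 3 + 8 = 11
The minimum is 10.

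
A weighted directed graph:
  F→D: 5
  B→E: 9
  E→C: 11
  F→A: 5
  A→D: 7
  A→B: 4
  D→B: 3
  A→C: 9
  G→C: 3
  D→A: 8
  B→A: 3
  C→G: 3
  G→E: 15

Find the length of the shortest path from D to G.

Routes from D to G:
D → B → A → C → G: 3 + 3 + 9 + 3 = 18
D → A → B → E → C → G: 8 + 4 + 9 + 11 + 3 = 35
D → A → C → G: 8 + 9 + 3 = 20
D → B → E → C → G: 3 + 9 + 11 + 3 = 26
Shortest: 18.

18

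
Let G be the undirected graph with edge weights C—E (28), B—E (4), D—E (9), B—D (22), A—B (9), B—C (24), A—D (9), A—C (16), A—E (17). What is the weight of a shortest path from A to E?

13

Comparing a few candidate routes:
A → B → E: 9 + 4 = 13
A → E: 17
A → D → E: 9 + 9 = 18
A → D → B → E: 9 + 22 + 4 = 35
The minimum is 13.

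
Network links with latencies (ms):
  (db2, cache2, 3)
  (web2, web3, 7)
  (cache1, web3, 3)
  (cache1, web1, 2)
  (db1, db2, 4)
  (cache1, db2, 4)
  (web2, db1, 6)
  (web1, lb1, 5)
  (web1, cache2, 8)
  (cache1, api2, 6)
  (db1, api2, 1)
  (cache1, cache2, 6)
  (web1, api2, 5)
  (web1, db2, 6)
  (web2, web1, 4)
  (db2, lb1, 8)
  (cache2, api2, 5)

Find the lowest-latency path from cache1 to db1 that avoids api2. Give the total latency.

Comparing a few candidate routes:
cache1 → web1 → cache2 → db2 → db1: 2 + 8 + 3 + 4 = 17
cache1 → web1 → db2 → db1: 2 + 6 + 4 = 12
cache1 → db2 → db1: 4 + 4 = 8
cache1 → web3 → web2 → db1: 3 + 7 + 6 = 16
cache1 → web1 → web2 → db1: 2 + 4 + 6 = 12
cache1 → cache2 → db2 → db1: 6 + 3 + 4 = 13
Shortest: 8 ms.

8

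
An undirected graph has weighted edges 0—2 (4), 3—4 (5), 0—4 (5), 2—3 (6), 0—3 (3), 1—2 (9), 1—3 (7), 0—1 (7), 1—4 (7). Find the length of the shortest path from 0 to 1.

7

Comparing a few candidate routes:
0-4-1: 5 + 7 = 12
0-3-1: 3 + 7 = 10
0-1: 7
The minimum is 7.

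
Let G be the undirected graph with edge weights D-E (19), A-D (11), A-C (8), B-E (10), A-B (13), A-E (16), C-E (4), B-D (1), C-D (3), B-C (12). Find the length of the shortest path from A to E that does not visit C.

16

Candidate routes:
A-B-E: 13 + 10 = 23
A-B-D-E: 13 + 1 + 19 = 33
A-D-B-E: 11 + 1 + 10 = 22
A-E: 16
A-D-E: 11 + 19 = 30
The minimum is 16.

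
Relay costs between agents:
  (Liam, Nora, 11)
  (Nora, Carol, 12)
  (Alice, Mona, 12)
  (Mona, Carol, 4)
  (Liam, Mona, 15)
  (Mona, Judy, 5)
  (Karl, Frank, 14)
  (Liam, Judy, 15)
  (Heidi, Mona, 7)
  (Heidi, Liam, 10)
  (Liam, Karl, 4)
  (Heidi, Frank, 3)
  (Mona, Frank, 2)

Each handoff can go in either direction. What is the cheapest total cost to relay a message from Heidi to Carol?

Some routes from Heidi to Carol:
Heidi - Liam - Mona - Carol: 10 + 15 + 4 = 29
Heidi - Mona - Carol: 7 + 4 = 11
Heidi - Frank - Mona - Carol: 3 + 2 + 4 = 9
Heidi - Liam - Nora - Carol: 10 + 11 + 12 = 33
Shortest: 9.

9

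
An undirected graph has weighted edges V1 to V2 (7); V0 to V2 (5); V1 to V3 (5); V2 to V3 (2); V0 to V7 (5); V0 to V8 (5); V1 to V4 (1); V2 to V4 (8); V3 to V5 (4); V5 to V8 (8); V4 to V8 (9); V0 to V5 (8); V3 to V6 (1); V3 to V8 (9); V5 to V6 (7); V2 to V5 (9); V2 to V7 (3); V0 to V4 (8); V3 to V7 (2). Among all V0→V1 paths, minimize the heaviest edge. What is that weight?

5

Checking several routes:
V0 -> V2 -> V3 -> V1: max(5, 2, 5) = 5
V0 -> V2 -> V7 -> V3 -> V1: max(5, 3, 2, 5) = 5
V0 -> V7 -> V2 -> V3 -> V1: max(5, 3, 2, 5) = 5
V0 -> V7 -> V2 -> V1: max(5, 3, 7) = 7
V0 -> V7 -> V3 -> V1: max(5, 2, 5) = 5
V0 -> V2 -> V1: max(5, 7) = 7
Best route has worst link 5.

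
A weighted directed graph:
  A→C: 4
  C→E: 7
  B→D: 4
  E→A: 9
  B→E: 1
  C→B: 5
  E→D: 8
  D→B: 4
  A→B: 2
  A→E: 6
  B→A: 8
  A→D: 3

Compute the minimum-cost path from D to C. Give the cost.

16

Paths from D to C:
D → B → A → C: 4 + 8 + 4 = 16
D → B → E → A → C: 4 + 1 + 9 + 4 = 18
The minimum is 16.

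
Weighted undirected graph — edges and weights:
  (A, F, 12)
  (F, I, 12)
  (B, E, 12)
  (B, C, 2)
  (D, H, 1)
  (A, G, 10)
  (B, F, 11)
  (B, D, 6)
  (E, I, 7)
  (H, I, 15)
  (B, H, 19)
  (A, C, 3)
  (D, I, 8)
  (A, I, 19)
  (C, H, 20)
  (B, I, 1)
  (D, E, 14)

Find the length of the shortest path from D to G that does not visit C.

Comparing a few candidate routes:
D→B→I→F→A→G: 6 + 1 + 12 + 12 + 10 = 41
D→I→F→A→G: 8 + 12 + 12 + 10 = 42
D→B→I→A→G: 6 + 1 + 19 + 10 = 36
D→I→A→G: 8 + 19 + 10 = 37
D→B→F→A→G: 6 + 11 + 12 + 10 = 39
D→I→B→F→A→G: 8 + 1 + 11 + 12 + 10 = 42
Shortest: 36.

36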